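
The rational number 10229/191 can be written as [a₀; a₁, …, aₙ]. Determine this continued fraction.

⌊10229/191⌋ = 53, remainder 106
⌊191/106⌋ = 1, remainder 85
⌊106/85⌋ = 1, remainder 21
⌊85/21⌋ = 4, remainder 1
⌊21/1⌋ = 21, remainder 0

[53; 1, 1, 4, 21]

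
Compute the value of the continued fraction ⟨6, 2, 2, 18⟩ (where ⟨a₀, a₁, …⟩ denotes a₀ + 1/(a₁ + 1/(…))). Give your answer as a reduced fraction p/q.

Use the convergent recurrence hₖ = aₖ·hₖ₋₁ + hₖ₋₂ (and likewise for the denominators kₖ):
a_0 = 6: 6/1
a_1 = 2: 13/2
a_2 = 2: 32/5
a_3 = 18: 589/92

589/92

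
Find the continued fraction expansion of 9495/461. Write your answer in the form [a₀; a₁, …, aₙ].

⌊9495/461⌋ = 20, remainder 275
⌊461/275⌋ = 1, remainder 186
⌊275/186⌋ = 1, remainder 89
⌊186/89⌋ = 2, remainder 8
⌊89/8⌋ = 11, remainder 1
⌊8/1⌋ = 8, remainder 0

[20; 1, 1, 2, 11, 8]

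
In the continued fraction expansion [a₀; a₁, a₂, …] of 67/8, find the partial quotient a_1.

⌊67/8⌋ = 8, remainder 3
⌊8/3⌋ = 2, remainder 2

2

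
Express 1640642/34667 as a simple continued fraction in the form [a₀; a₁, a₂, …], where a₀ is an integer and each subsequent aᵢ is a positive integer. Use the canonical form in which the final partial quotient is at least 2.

[47; 3, 14, 3, 52, 5]

Run the Euclidean algorithm, recording each quotient:
⌊1640642/34667⌋ = 47, remainder 11293
⌊34667/11293⌋ = 3, remainder 788
⌊11293/788⌋ = 14, remainder 261
⌊788/261⌋ = 3, remainder 5
⌊261/5⌋ = 52, remainder 1
⌊5/1⌋ = 5, remainder 0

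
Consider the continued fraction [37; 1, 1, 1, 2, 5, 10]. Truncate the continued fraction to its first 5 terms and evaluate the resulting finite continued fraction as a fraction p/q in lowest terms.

a_0 = 37: 37/1
a_1 = 1: 38/1
a_2 = 1: 75/2
a_3 = 1: 113/3
a_4 = 2: 301/8

301/8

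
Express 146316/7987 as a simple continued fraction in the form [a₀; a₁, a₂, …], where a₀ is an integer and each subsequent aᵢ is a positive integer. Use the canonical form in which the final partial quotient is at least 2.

146316 ÷ 7987 → quotient 18, remainder 2550
7987 ÷ 2550 → quotient 3, remainder 337
2550 ÷ 337 → quotient 7, remainder 191
337 ÷ 191 → quotient 1, remainder 146
191 ÷ 146 → quotient 1, remainder 45
146 ÷ 45 → quotient 3, remainder 11
45 ÷ 11 → quotient 4, remainder 1
11 ÷ 1 → quotient 11, remainder 0

[18; 3, 7, 1, 1, 3, 4, 11]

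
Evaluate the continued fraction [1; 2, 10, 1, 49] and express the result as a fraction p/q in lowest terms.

Start with 49.
1 + 1/(49/1) = 1 + 1/49 = 50/49
10 + 1/(50/49) = 10 + 49/50 = 549/50
2 + 1/(549/50) = 2 + 50/549 = 1148/549
1 + 1/(1148/549) = 1 + 549/1148 = 1697/1148

1697/1148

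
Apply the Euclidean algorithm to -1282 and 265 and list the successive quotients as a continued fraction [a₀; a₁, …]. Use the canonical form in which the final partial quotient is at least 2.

-1282 = -5·265 + 43, so a_0 = -5
265 = 6·43 + 7, so a_1 = 6
43 = 6·7 + 1, so a_2 = 6
7 = 7·1 + 0, so a_3 = 7

[-5; 6, 6, 7]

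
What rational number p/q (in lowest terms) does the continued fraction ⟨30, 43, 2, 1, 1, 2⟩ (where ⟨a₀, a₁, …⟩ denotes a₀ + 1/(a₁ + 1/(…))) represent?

16933/564

Start with 2.
1 + 1/(2/1) = 1 + 1/2 = 3/2
1 + 1/(3/2) = 1 + 2/3 = 5/3
2 + 1/(5/3) = 2 + 3/5 = 13/5
43 + 1/(13/5) = 43 + 5/13 = 564/13
30 + 1/(564/13) = 30 + 13/564 = 16933/564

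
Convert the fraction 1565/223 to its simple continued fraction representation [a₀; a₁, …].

⌊1565/223⌋ = 7, remainder 4
⌊223/4⌋ = 55, remainder 3
⌊4/3⌋ = 1, remainder 1
⌊3/1⌋ = 3, remainder 0

[7; 55, 1, 3]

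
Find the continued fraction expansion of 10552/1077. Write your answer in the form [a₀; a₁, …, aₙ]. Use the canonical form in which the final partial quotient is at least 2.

[9; 1, 3, 1, 15, 1, 3, 3]

Run the Euclidean algorithm, recording each quotient:
⌊10552/1077⌋ = 9, remainder 859
⌊1077/859⌋ = 1, remainder 218
⌊859/218⌋ = 3, remainder 205
⌊218/205⌋ = 1, remainder 13
⌊205/13⌋ = 15, remainder 10
⌊13/10⌋ = 1, remainder 3
⌊10/3⌋ = 3, remainder 1
⌊3/1⌋ = 3, remainder 0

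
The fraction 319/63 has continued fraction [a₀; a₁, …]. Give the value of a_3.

3

⌊319/63⌋ = 5, remainder 4
⌊63/4⌋ = 15, remainder 3
⌊4/3⌋ = 1, remainder 1
⌊3/1⌋ = 3, remainder 0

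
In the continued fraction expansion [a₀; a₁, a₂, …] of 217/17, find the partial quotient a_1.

1

217 ÷ 17 → quotient 12, remainder 13
17 ÷ 13 → quotient 1, remainder 4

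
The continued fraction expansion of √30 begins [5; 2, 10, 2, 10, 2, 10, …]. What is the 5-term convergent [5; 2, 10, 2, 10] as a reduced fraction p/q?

Start with 10.
2 + 1/(10/1) = 2 + 1/10 = 21/10
10 + 1/(21/10) = 10 + 10/21 = 220/21
2 + 1/(220/21) = 2 + 21/220 = 461/220
5 + 1/(461/220) = 5 + 220/461 = 2525/461

2525/461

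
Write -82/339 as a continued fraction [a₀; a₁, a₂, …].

Apply division with remainder until the remainder is 0:
-82 = -1·339 + 257, so a_0 = -1
339 = 1·257 + 82, so a_1 = 1
257 = 3·82 + 11, so a_2 = 3
82 = 7·11 + 5, so a_3 = 7
11 = 2·5 + 1, so a_4 = 2
5 = 5·1 + 0, so a_5 = 5

[-1; 1, 3, 7, 2, 5]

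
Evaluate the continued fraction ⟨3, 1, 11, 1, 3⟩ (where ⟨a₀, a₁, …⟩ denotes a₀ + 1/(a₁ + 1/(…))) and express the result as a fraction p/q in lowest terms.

Work from the innermost term outward:
Start with 3.
1 + 1/(3/1) = 1 + 1/3 = 4/3
11 + 1/(4/3) = 11 + 3/4 = 47/4
1 + 1/(47/4) = 1 + 4/47 = 51/47
3 + 1/(51/47) = 3 + 47/51 = 200/51

200/51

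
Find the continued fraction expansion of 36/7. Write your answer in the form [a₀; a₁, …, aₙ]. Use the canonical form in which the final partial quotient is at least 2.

[5; 7]

⌊36/7⌋ = 5, remainder 1
⌊7/1⌋ = 7, remainder 0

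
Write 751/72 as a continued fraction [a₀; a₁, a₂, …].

Repeatedly divide and take the remainder:
751 ÷ 72 → quotient 10, remainder 31
72 ÷ 31 → quotient 2, remainder 10
31 ÷ 10 → quotient 3, remainder 1
10 ÷ 1 → quotient 10, remainder 0

[10; 2, 3, 10]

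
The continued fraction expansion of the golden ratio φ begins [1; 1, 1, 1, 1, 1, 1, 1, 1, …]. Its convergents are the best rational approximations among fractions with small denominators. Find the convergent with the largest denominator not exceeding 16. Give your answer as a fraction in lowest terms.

21/13

a_0 = 1: 1/1  (≤ bound)
a_1 = 1: 2/1  (≤ bound)
a_2 = 1: 3/2  (≤ bound)
a_3 = 1: 5/3  (≤ bound)
a_4 = 1: 8/5  (≤ bound)
a_5 = 1: 13/8  (≤ bound)
a_6 = 1: 21/13  (≤ bound)
a_7 = 1: 34/21  (> 16, stop)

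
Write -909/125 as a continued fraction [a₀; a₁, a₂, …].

⌊-909/125⌋ = -8, remainder 91
⌊125/91⌋ = 1, remainder 34
⌊91/34⌋ = 2, remainder 23
⌊34/23⌋ = 1, remainder 11
⌊23/11⌋ = 2, remainder 1
⌊11/1⌋ = 11, remainder 0

[-8; 1, 2, 1, 2, 11]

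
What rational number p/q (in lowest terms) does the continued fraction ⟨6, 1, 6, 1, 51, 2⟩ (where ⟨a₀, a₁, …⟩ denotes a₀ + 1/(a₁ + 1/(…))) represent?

Start with 2.
51 + 1/(2/1) = 51 + 1/2 = 103/2
1 + 1/(103/2) = 1 + 2/103 = 105/103
6 + 1/(105/103) = 6 + 103/105 = 733/105
1 + 1/(733/105) = 1 + 105/733 = 838/733
6 + 1/(838/733) = 6 + 733/838 = 5761/838

5761/838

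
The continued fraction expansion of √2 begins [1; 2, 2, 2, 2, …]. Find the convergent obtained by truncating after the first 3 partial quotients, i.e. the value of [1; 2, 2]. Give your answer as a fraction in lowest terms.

7/5

Start with 2.
2 + 1/(2/1) = 2 + 1/2 = 5/2
1 + 1/(5/2) = 1 + 2/5 = 7/5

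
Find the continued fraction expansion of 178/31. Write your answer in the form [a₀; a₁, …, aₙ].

⌊178/31⌋ = 5, remainder 23
⌊31/23⌋ = 1, remainder 8
⌊23/8⌋ = 2, remainder 7
⌊8/7⌋ = 1, remainder 1
⌊7/1⌋ = 7, remainder 0

[5; 1, 2, 1, 7]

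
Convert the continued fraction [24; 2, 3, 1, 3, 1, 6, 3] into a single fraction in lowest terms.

22462/919

Starting at the tail and folding back:
Start with 3.
6 + 1/(3/1) = 6 + 1/3 = 19/3
1 + 1/(19/3) = 1 + 3/19 = 22/19
3 + 1/(22/19) = 3 + 19/22 = 85/22
1 + 1/(85/22) = 1 + 22/85 = 107/85
3 + 1/(107/85) = 3 + 85/107 = 406/107
2 + 1/(406/107) = 2 + 107/406 = 919/406
24 + 1/(919/406) = 24 + 406/919 = 22462/919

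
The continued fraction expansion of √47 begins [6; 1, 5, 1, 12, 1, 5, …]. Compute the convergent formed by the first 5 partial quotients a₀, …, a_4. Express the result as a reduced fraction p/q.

617/90

Compute successive convergents:
a_0 = 6: 6/1
a_1 = 1: 7/1
a_2 = 5: 41/6
a_3 = 1: 48/7
a_4 = 12: 617/90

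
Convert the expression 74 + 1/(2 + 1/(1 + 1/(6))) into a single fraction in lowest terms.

1487/20

Start with 6.
1 + 1/(6/1) = 1 + 1/6 = 7/6
2 + 1/(7/6) = 2 + 6/7 = 20/7
74 + 1/(20/7) = 74 + 7/20 = 1487/20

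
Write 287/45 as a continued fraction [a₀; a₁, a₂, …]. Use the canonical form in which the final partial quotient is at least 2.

⌊287/45⌋ = 6, remainder 17
⌊45/17⌋ = 2, remainder 11
⌊17/11⌋ = 1, remainder 6
⌊11/6⌋ = 1, remainder 5
⌊6/5⌋ = 1, remainder 1
⌊5/1⌋ = 5, remainder 0

[6; 2, 1, 1, 1, 5]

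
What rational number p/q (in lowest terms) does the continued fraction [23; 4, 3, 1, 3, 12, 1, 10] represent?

215499/9275

Start with 10.
1 + 1/(10/1) = 1 + 1/10 = 11/10
12 + 1/(11/10) = 12 + 10/11 = 142/11
3 + 1/(142/11) = 3 + 11/142 = 437/142
1 + 1/(437/142) = 1 + 142/437 = 579/437
3 + 1/(579/437) = 3 + 437/579 = 2174/579
4 + 1/(2174/579) = 4 + 579/2174 = 9275/2174
23 + 1/(9275/2174) = 23 + 2174/9275 = 215499/9275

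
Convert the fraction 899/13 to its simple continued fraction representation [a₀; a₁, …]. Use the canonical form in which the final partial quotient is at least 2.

⌊899/13⌋ = 69, remainder 2
⌊13/2⌋ = 6, remainder 1
⌊2/1⌋ = 2, remainder 0

[69; 6, 2]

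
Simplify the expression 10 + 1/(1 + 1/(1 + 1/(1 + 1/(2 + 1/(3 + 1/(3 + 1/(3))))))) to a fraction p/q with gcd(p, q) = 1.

3125/294

Start with 3.
3 + 1/(3/1) = 3 + 1/3 = 10/3
3 + 1/(10/3) = 3 + 3/10 = 33/10
2 + 1/(33/10) = 2 + 10/33 = 76/33
1 + 1/(76/33) = 1 + 33/76 = 109/76
1 + 1/(109/76) = 1 + 76/109 = 185/109
1 + 1/(185/109) = 1 + 109/185 = 294/185
10 + 1/(294/185) = 10 + 185/294 = 3125/294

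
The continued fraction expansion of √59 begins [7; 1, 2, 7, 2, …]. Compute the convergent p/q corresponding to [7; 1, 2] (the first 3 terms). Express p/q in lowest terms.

Use the convergent recurrence hₖ = aₖ·hₖ₋₁ + hₖ₋₂ (and likewise for the denominators kₖ):
a_0 = 7: 7/1
a_1 = 1: 8/1
a_2 = 2: 23/3

23/3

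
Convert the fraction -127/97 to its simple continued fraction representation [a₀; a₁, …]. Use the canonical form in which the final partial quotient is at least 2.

[-2; 1, 2, 4, 3, 2]

Run the Euclidean algorithm, recording each quotient:
-127 = -2·97 + 67, so a_0 = -2
97 = 1·67 + 30, so a_1 = 1
67 = 2·30 + 7, so a_2 = 2
30 = 4·7 + 2, so a_3 = 4
7 = 3·2 + 1, so a_4 = 3
2 = 2·1 + 0, so a_5 = 2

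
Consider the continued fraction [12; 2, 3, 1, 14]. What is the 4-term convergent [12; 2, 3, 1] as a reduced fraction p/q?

a_0 = 12: 12/1
a_1 = 2: 25/2
a_2 = 3: 87/7
a_3 = 1: 112/9

112/9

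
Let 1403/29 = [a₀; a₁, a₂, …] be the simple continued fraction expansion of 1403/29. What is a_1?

1403 ÷ 29 → quotient 48, remainder 11
29 ÷ 11 → quotient 2, remainder 7

2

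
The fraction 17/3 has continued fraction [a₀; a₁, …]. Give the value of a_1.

17 = 5·3 + 2, so a_0 = 5
3 = 1·2 + 1, so a_1 = 1

1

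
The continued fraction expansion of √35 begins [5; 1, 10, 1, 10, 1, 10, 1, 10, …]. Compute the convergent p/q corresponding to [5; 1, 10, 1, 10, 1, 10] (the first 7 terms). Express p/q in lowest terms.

9235/1561

Starting at the tail and folding back:
Start with 10.
1 + 1/(10/1) = 1 + 1/10 = 11/10
10 + 1/(11/10) = 10 + 10/11 = 120/11
1 + 1/(120/11) = 1 + 11/120 = 131/120
10 + 1/(131/120) = 10 + 120/131 = 1430/131
1 + 1/(1430/131) = 1 + 131/1430 = 1561/1430
5 + 1/(1561/1430) = 5 + 1430/1561 = 9235/1561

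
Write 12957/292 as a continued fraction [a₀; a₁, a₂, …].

12957 ÷ 292 → quotient 44, remainder 109
292 ÷ 109 → quotient 2, remainder 74
109 ÷ 74 → quotient 1, remainder 35
74 ÷ 35 → quotient 2, remainder 4
35 ÷ 4 → quotient 8, remainder 3
4 ÷ 3 → quotient 1, remainder 1
3 ÷ 1 → quotient 3, remainder 0

[44; 2, 1, 2, 8, 1, 3]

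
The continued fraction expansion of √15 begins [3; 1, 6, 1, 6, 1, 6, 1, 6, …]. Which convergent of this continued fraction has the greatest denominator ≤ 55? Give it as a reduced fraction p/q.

a_0 = 3: 3/1  (≤ bound)
a_1 = 1: 4/1  (≤ bound)
a_2 = 6: 27/7  (≤ bound)
a_3 = 1: 31/8  (≤ bound)
a_4 = 6: 213/55  (≤ bound)
a_5 = 1: 244/63  (> 55, stop)

213/55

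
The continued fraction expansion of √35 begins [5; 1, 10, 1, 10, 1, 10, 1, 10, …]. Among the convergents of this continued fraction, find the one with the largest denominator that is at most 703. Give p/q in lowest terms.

846/143

List convergents until the denominator exceeds the bound:
a_0 = 5: 5/1  (≤ bound)
a_1 = 1: 6/1  (≤ bound)
a_2 = 10: 65/11  (≤ bound)
a_3 = 1: 71/12  (≤ bound)
a_4 = 10: 775/131  (≤ bound)
a_5 = 1: 846/143  (≤ bound)
a_6 = 10: 9235/1561  (> 703, stop)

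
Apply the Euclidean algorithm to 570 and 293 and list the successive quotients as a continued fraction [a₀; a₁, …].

Repeatedly divide and take the remainder:
⌊570/293⌋ = 1, remainder 277
⌊293/277⌋ = 1, remainder 16
⌊277/16⌋ = 17, remainder 5
⌊16/5⌋ = 3, remainder 1
⌊5/1⌋ = 5, remainder 0

[1; 1, 17, 3, 5]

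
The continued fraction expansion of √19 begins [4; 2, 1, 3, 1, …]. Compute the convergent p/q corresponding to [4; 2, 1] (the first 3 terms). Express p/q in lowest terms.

13/3

Use the convergent recurrence hₖ = aₖ·hₖ₋₁ + hₖ₋₂ (and likewise for the denominators kₖ):
a_0 = 4: 4/1
a_1 = 2: 9/2
a_2 = 1: 13/3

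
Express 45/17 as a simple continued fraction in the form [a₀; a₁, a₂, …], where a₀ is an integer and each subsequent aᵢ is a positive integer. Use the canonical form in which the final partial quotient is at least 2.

45 = 2·17 + 11, so a_0 = 2
17 = 1·11 + 6, so a_1 = 1
11 = 1·6 + 5, so a_2 = 1
6 = 1·5 + 1, so a_3 = 1
5 = 5·1 + 0, so a_4 = 5

[2; 1, 1, 1, 5]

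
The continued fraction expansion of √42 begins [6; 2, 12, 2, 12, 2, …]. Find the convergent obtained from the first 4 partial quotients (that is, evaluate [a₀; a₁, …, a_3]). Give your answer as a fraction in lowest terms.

337/52

a_0 = 6: 6/1
a_1 = 2: 13/2
a_2 = 12: 162/25
a_3 = 2: 337/52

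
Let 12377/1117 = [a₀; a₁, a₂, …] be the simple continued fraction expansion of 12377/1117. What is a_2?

12377 ÷ 1117 → quotient 11, remainder 90
1117 ÷ 90 → quotient 12, remainder 37
90 ÷ 37 → quotient 2, remainder 16

2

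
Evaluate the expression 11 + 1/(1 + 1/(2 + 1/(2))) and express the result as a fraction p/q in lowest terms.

Build up convergents one term at a time:
a_0 = 11: 11/1
a_1 = 1: 12/1
a_2 = 2: 35/3
a_3 = 2: 82/7

82/7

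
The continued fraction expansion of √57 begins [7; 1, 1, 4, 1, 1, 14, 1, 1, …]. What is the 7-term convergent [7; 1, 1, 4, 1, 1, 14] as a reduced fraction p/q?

Build up convergents one term at a time:
a_0 = 7: 7/1
a_1 = 1: 8/1
a_2 = 1: 15/2
a_3 = 4: 68/9
a_4 = 1: 83/11
a_5 = 1: 151/20
a_6 = 14: 2197/291

2197/291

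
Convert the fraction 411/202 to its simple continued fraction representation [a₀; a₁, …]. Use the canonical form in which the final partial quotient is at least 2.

411 = 2·202 + 7, so a_0 = 2
202 = 28·7 + 6, so a_1 = 28
7 = 1·6 + 1, so a_2 = 1
6 = 6·1 + 0, so a_3 = 6

[2; 28, 1, 6]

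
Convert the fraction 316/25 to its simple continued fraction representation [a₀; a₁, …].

316 = 12·25 + 16, so a_0 = 12
25 = 1·16 + 9, so a_1 = 1
16 = 1·9 + 7, so a_2 = 1
9 = 1·7 + 2, so a_3 = 1
7 = 3·2 + 1, so a_4 = 3
2 = 2·1 + 0, so a_5 = 2

[12; 1, 1, 1, 3, 2]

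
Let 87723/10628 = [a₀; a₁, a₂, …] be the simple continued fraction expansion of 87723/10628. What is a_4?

15

87723 ÷ 10628 → quotient 8, remainder 2699
10628 ÷ 2699 → quotient 3, remainder 2531
2699 ÷ 2531 → quotient 1, remainder 168
2531 ÷ 168 → quotient 15, remainder 11
168 ÷ 11 → quotient 15, remainder 3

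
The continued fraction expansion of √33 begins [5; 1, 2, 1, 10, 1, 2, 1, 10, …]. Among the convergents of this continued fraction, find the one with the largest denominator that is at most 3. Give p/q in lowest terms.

List convergents until the denominator exceeds the bound:
a_0 = 5: 5/1  (≤ bound)
a_1 = 1: 6/1  (≤ bound)
a_2 = 2: 17/3  (≤ bound)
a_3 = 1: 23/4  (> 3, stop)

17/3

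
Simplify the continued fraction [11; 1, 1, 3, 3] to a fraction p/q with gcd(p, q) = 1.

a_0 = 11: 11/1
a_1 = 1: 12/1
a_2 = 1: 23/2
a_3 = 3: 81/7
a_4 = 3: 266/23

266/23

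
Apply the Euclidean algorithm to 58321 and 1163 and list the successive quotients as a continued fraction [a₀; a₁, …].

[50; 6, 1, 4, 34]

58321 ÷ 1163 → quotient 50, remainder 171
1163 ÷ 171 → quotient 6, remainder 137
171 ÷ 137 → quotient 1, remainder 34
137 ÷ 34 → quotient 4, remainder 1
34 ÷ 1 → quotient 34, remainder 0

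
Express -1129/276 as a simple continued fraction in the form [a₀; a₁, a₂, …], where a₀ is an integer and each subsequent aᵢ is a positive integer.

[-5; 1, 10, 25]

Run the Euclidean algorithm, recording each quotient:
-1129 = -5·276 + 251, so a_0 = -5
276 = 1·251 + 25, so a_1 = 1
251 = 10·25 + 1, so a_2 = 10
25 = 25·1 + 0, so a_3 = 25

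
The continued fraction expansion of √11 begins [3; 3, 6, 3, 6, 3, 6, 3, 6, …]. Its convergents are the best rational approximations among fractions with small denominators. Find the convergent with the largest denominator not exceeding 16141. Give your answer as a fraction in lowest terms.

a_0 = 3: 3/1  (≤ bound)
a_1 = 3: 10/3  (≤ bound)
a_2 = 6: 63/19  (≤ bound)
a_3 = 3: 199/60  (≤ bound)
a_4 = 6: 1257/379  (≤ bound)
a_5 = 3: 3970/1197  (≤ bound)
a_6 = 6: 25077/7561  (≤ bound)
a_7 = 3: 79201/23880  (> 16141, stop)

25077/7561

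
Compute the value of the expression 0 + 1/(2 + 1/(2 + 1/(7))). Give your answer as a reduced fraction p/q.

15/37

Collapse the nested fraction from the inside out:
Start with 7.
2 + 1/(7/1) = 2 + 1/7 = 15/7
2 + 1/(15/7) = 2 + 7/15 = 37/15
0 + 1/(37/15) = 0 + 15/37 = 15/37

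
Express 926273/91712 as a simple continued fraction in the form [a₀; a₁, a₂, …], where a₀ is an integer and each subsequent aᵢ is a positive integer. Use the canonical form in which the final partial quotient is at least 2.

[10; 10, 50, 3, 2, 3, 3, 2]

926273 = 10·91712 + 9153, so a_0 = 10
91712 = 10·9153 + 182, so a_1 = 10
9153 = 50·182 + 53, so a_2 = 50
182 = 3·53 + 23, so a_3 = 3
53 = 2·23 + 7, so a_4 = 2
23 = 3·7 + 2, so a_5 = 3
7 = 3·2 + 1, so a_6 = 3
2 = 2·1 + 0, so a_7 = 2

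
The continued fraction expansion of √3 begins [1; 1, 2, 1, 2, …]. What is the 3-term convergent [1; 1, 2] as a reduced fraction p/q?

5/3

Start with 2.
1 + 1/(2/1) = 1 + 1/2 = 3/2
1 + 1/(3/2) = 1 + 2/3 = 5/3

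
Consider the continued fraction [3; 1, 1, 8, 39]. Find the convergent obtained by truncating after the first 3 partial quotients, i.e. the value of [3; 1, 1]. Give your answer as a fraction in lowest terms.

7/2

Start with 1.
1 + 1/(1/1) = 1 + 1/1 = 2/1
3 + 1/(2/1) = 3 + 1/2 = 7/2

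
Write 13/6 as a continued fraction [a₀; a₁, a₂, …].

Repeatedly divide and take the remainder:
13 ÷ 6 → quotient 2, remainder 1
6 ÷ 1 → quotient 6, remainder 0

[2; 6]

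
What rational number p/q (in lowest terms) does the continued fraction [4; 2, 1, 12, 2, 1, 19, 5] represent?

Use the convergent recurrence hₖ = aₖ·hₖ₋₁ + hₖ₋₂ (and likewise for the denominators kₖ):
a_0 = 4: 4/1
a_1 = 2: 9/2
a_2 = 1: 13/3
a_3 = 12: 165/38
a_4 = 2: 343/79
a_5 = 1: 508/117
a_6 = 19: 9995/2302
a_7 = 5: 50483/11627

50483/11627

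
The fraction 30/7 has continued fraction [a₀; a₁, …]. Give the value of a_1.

3

Run the Euclidean algorithm, recording each quotient:
⌊30/7⌋ = 4, remainder 2
⌊7/2⌋ = 3, remainder 1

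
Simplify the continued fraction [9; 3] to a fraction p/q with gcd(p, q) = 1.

28/3

a_0 = 9: 9/1
a_1 = 3: 28/3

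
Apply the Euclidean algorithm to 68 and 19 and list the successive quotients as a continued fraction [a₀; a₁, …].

68 = 3·19 + 11, so a_0 = 3
19 = 1·11 + 8, so a_1 = 1
11 = 1·8 + 3, so a_2 = 1
8 = 2·3 + 2, so a_3 = 2
3 = 1·2 + 1, so a_4 = 1
2 = 2·1 + 0, so a_5 = 2

[3; 1, 1, 2, 1, 2]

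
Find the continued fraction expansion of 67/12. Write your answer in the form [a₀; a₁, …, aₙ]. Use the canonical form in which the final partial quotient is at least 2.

[5; 1, 1, 2, 2]

67 ÷ 12 → quotient 5, remainder 7
12 ÷ 7 → quotient 1, remainder 5
7 ÷ 5 → quotient 1, remainder 2
5 ÷ 2 → quotient 2, remainder 1
2 ÷ 1 → quotient 2, remainder 0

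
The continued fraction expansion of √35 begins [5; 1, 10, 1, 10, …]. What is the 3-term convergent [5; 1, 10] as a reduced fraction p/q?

65/11

Build up convergents one term at a time:
a_0 = 5: 5/1
a_1 = 1: 6/1
a_2 = 10: 65/11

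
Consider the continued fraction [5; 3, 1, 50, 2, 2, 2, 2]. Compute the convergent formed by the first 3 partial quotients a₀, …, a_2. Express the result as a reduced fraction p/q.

21/4

Starting at the tail and folding back:
Start with 1.
3 + 1/(1/1) = 3 + 1/1 = 4/1
5 + 1/(4/1) = 5 + 1/4 = 21/4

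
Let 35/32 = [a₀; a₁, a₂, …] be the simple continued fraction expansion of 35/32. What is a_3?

2

Run the Euclidean algorithm, recording each quotient:
35 = 1·32 + 3, so a_0 = 1
32 = 10·3 + 2, so a_1 = 10
3 = 1·2 + 1, so a_2 = 1
2 = 2·1 + 0, so a_3 = 2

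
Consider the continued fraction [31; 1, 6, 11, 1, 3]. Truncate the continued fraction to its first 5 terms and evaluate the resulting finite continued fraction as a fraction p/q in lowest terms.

a_0 = 31: 31/1
a_1 = 1: 32/1
a_2 = 6: 223/7
a_3 = 11: 2485/78
a_4 = 1: 2708/85

2708/85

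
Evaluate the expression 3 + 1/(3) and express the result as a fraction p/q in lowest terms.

Start with 3.
3 + 1/(3/1) = 3 + 1/3 = 10/3

10/3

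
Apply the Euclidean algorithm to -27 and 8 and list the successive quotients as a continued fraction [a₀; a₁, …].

-27 = -4·8 + 5, so a_0 = -4
8 = 1·5 + 3, so a_1 = 1
5 = 1·3 + 2, so a_2 = 1
3 = 1·2 + 1, so a_3 = 1
2 = 2·1 + 0, so a_4 = 2

[-4; 1, 1, 1, 2]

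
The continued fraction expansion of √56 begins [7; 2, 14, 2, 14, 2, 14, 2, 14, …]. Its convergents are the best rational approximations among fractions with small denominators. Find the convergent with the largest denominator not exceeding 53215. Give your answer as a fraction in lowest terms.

a_0 = 7: 7/1  (≤ bound)
a_1 = 2: 15/2  (≤ bound)
a_2 = 14: 217/29  (≤ bound)
a_3 = 2: 449/60  (≤ bound)
a_4 = 14: 6503/869  (≤ bound)
a_5 = 2: 13455/1798  (≤ bound)
a_6 = 14: 194873/26041  (≤ bound)
a_7 = 2: 403201/53880  (> 53215, stop)

194873/26041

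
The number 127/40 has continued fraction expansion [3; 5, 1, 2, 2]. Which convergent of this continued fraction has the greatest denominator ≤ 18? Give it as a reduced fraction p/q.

a_0 = 3: 3/1  (≤ bound)
a_1 = 5: 16/5  (≤ bound)
a_2 = 1: 19/6  (≤ bound)
a_3 = 2: 54/17  (≤ bound)
a_4 = 2: 127/40  (> 18, stop)

54/17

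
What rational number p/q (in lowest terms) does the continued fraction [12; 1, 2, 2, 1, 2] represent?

343/27

Build up convergents one term at a time:
a_0 = 12: 12/1
a_1 = 1: 13/1
a_2 = 2: 38/3
a_3 = 2: 89/7
a_4 = 1: 127/10
a_5 = 2: 343/27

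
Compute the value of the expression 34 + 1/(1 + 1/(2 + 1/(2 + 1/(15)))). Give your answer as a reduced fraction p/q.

Start with 15.
2 + 1/(15/1) = 2 + 1/15 = 31/15
2 + 1/(31/15) = 2 + 15/31 = 77/31
1 + 1/(77/31) = 1 + 31/77 = 108/77
34 + 1/(108/77) = 34 + 77/108 = 3749/108

3749/108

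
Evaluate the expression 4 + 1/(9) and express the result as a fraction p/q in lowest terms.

37/9

Start with 9.
4 + 1/(9/1) = 4 + 1/9 = 37/9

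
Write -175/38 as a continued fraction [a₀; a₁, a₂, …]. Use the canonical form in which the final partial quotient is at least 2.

⌊-175/38⌋ = -5, remainder 15
⌊38/15⌋ = 2, remainder 8
⌊15/8⌋ = 1, remainder 7
⌊8/7⌋ = 1, remainder 1
⌊7/1⌋ = 7, remainder 0

[-5; 2, 1, 1, 7]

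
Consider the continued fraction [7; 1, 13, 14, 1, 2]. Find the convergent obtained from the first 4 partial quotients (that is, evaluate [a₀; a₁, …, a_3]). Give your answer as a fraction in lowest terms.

1562/197

Work from the innermost term outward:
Start with 14.
13 + 1/(14/1) = 13 + 1/14 = 183/14
1 + 1/(183/14) = 1 + 14/183 = 197/183
7 + 1/(197/183) = 7 + 183/197 = 1562/197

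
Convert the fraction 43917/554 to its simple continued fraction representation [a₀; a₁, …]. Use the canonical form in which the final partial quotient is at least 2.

[79; 3, 1, 2, 50]

43917 = 79·554 + 151, so a_0 = 79
554 = 3·151 + 101, so a_1 = 3
151 = 1·101 + 50, so a_2 = 1
101 = 2·50 + 1, so a_3 = 2
50 = 50·1 + 0, so a_4 = 50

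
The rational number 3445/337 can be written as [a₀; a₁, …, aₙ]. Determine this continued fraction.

[10; 4, 2, 37]

⌊3445/337⌋ = 10, remainder 75
⌊337/75⌋ = 4, remainder 37
⌊75/37⌋ = 2, remainder 1
⌊37/1⌋ = 37, remainder 0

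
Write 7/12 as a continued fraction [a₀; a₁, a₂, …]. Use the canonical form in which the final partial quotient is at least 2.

7 ÷ 12 → quotient 0, remainder 7
12 ÷ 7 → quotient 1, remainder 5
7 ÷ 5 → quotient 1, remainder 2
5 ÷ 2 → quotient 2, remainder 1
2 ÷ 1 → quotient 2, remainder 0

[0; 1, 1, 2, 2]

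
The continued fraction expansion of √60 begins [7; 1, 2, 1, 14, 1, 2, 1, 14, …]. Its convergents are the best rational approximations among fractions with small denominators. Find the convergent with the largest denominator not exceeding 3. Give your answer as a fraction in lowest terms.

a_0 = 7: 7/1  (≤ bound)
a_1 = 1: 8/1  (≤ bound)
a_2 = 2: 23/3  (≤ bound)
a_3 = 1: 31/4  (> 3, stop)

23/3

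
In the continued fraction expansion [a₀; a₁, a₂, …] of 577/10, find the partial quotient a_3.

3

577 = 57·10 + 7, so a_0 = 57
10 = 1·7 + 3, so a_1 = 1
7 = 2·3 + 1, so a_2 = 2
3 = 3·1 + 0, so a_3 = 3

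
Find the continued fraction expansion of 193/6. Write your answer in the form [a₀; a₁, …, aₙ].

Run the Euclidean algorithm, recording each quotient:
193 ÷ 6 → quotient 32, remainder 1
6 ÷ 1 → quotient 6, remainder 0

[32; 6]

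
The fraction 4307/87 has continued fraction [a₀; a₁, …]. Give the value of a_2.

1

4307 = 49·87 + 44, so a_0 = 49
87 = 1·44 + 43, so a_1 = 1
44 = 1·43 + 1, so a_2 = 1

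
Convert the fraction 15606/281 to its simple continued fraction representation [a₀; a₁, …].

[55; 1, 1, 6, 5, 4]

⌊15606/281⌋ = 55, remainder 151
⌊281/151⌋ = 1, remainder 130
⌊151/130⌋ = 1, remainder 21
⌊130/21⌋ = 6, remainder 4
⌊21/4⌋ = 5, remainder 1
⌊4/1⌋ = 4, remainder 0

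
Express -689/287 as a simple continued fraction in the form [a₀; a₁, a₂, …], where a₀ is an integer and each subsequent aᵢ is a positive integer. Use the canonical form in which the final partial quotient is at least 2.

[-3; 1, 1, 2, 57]

Run the Euclidean algorithm, recording each quotient:
-689 = -3·287 + 172, so a_0 = -3
287 = 1·172 + 115, so a_1 = 1
172 = 1·115 + 57, so a_2 = 1
115 = 2·57 + 1, so a_3 = 2
57 = 57·1 + 0, so a_4 = 57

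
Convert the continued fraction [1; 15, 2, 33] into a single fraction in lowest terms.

1105/1038

Collapse the nested fraction from the inside out:
Start with 33.
2 + 1/(33/1) = 2 + 1/33 = 67/33
15 + 1/(67/33) = 15 + 33/67 = 1038/67
1 + 1/(1038/67) = 1 + 67/1038 = 1105/1038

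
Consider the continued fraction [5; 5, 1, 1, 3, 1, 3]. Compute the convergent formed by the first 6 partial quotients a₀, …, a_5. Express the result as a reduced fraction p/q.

259/50

Start with 1.
3 + 1/(1/1) = 3 + 1/1 = 4/1
1 + 1/(4/1) = 1 + 1/4 = 5/4
1 + 1/(5/4) = 1 + 4/5 = 9/5
5 + 1/(9/5) = 5 + 5/9 = 50/9
5 + 1/(50/9) = 5 + 9/50 = 259/50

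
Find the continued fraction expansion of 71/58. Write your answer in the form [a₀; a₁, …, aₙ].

Run the Euclidean algorithm, recording each quotient:
71 = 1·58 + 13, so a_0 = 1
58 = 4·13 + 6, so a_1 = 4
13 = 2·6 + 1, so a_2 = 2
6 = 6·1 + 0, so a_3 = 6

[1; 4, 2, 6]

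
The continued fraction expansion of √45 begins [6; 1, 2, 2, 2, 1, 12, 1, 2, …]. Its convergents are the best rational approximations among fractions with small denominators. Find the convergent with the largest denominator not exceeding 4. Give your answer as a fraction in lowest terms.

a_0 = 6: 6/1  (≤ bound)
a_1 = 1: 7/1  (≤ bound)
a_2 = 2: 20/3  (≤ bound)
a_3 = 2: 47/7  (> 4, stop)

20/3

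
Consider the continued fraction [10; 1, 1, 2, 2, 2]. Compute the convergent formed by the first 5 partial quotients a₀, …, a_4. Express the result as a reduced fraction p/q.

127/12

Work from the innermost term outward:
Start with 2.
2 + 1/(2/1) = 2 + 1/2 = 5/2
1 + 1/(5/2) = 1 + 2/5 = 7/5
1 + 1/(7/5) = 1 + 5/7 = 12/7
10 + 1/(12/7) = 10 + 7/12 = 127/12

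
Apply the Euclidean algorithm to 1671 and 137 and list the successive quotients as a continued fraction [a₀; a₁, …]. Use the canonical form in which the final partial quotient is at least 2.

1671 = 12·137 + 27, so a_0 = 12
137 = 5·27 + 2, so a_1 = 5
27 = 13·2 + 1, so a_2 = 13
2 = 2·1 + 0, so a_3 = 2

[12; 5, 13, 2]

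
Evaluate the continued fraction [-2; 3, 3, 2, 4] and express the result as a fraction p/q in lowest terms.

Starting at the tail and folding back:
Start with 4.
2 + 1/(4/1) = 2 + 1/4 = 9/4
3 + 1/(9/4) = 3 + 4/9 = 31/9
3 + 1/(31/9) = 3 + 9/31 = 102/31
-2 + 1/(102/31) = -2 + 31/102 = -173/102

-173/102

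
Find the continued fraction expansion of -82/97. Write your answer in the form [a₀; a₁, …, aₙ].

-82 = -1·97 + 15, so a_0 = -1
97 = 6·15 + 7, so a_1 = 6
15 = 2·7 + 1, so a_2 = 2
7 = 7·1 + 0, so a_3 = 7

[-1; 6, 2, 7]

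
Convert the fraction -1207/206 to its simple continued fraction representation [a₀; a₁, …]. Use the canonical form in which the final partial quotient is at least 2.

⌊-1207/206⌋ = -6, remainder 29
⌊206/29⌋ = 7, remainder 3
⌊29/3⌋ = 9, remainder 2
⌊3/2⌋ = 1, remainder 1
⌊2/1⌋ = 2, remainder 0

[-6; 7, 9, 1, 2]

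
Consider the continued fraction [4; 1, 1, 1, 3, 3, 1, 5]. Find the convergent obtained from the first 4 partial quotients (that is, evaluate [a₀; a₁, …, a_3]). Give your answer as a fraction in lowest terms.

Collapse the nested fraction from the inside out:
Start with 1.
1 + 1/(1/1) = 1 + 1/1 = 2/1
1 + 1/(2/1) = 1 + 1/2 = 3/2
4 + 1/(3/2) = 4 + 2/3 = 14/3

14/3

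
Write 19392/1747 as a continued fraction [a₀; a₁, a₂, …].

19392 ÷ 1747 → quotient 11, remainder 175
1747 ÷ 175 → quotient 9, remainder 172
175 ÷ 172 → quotient 1, remainder 3
172 ÷ 3 → quotient 57, remainder 1
3 ÷ 1 → quotient 3, remainder 0

[11; 9, 1, 57, 3]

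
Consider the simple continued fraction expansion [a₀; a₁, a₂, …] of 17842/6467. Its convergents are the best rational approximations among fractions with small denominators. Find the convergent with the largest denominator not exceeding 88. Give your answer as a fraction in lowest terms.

List convergents until the denominator exceeds the bound:
a_0 = 2: 2/1  (≤ bound)
a_1 = 1: 3/1  (≤ bound)
a_2 = 3: 11/4  (≤ bound)
a_3 = 6: 69/25  (≤ bound)
a_4 = 1: 80/29  (≤ bound)
a_5 = 2: 229/83  (≤ bound)
a_6 = 1: 309/112  (> 88, stop)

229/83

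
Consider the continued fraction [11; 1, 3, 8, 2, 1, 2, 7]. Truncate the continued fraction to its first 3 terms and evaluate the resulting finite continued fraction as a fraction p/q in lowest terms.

47/4

Use the convergent recurrence hₖ = aₖ·hₖ₋₁ + hₖ₋₂ (and likewise for the denominators kₖ):
a_0 = 11: 11/1
a_1 = 1: 12/1
a_2 = 3: 47/4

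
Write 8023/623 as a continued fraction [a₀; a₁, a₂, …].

Apply division with remainder until the remainder is 0:
8023 ÷ 623 → quotient 12, remainder 547
623 ÷ 547 → quotient 1, remainder 76
547 ÷ 76 → quotient 7, remainder 15
76 ÷ 15 → quotient 5, remainder 1
15 ÷ 1 → quotient 15, remainder 0

[12; 1, 7, 5, 15]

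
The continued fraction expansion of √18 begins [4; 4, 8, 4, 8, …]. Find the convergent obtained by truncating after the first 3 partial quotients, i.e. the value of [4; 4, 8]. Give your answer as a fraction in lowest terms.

Start with 8.
4 + 1/(8/1) = 4 + 1/8 = 33/8
4 + 1/(33/8) = 4 + 8/33 = 140/33

140/33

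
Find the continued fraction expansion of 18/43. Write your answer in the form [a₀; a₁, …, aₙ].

[0; 2, 2, 1, 1, 3]

Repeatedly divide and take the remainder:
⌊18/43⌋ = 0, remainder 18
⌊43/18⌋ = 2, remainder 7
⌊18/7⌋ = 2, remainder 4
⌊7/4⌋ = 1, remainder 3
⌊4/3⌋ = 1, remainder 1
⌊3/1⌋ = 3, remainder 0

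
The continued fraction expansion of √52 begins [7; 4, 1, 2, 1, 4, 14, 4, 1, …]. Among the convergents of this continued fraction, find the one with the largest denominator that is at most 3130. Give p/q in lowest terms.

9223/1279

List convergents until the denominator exceeds the bound:
a_0 = 7: 7/1  (≤ bound)
a_1 = 4: 29/4  (≤ bound)
a_2 = 1: 36/5  (≤ bound)
a_3 = 2: 101/14  (≤ bound)
a_4 = 1: 137/19  (≤ bound)
a_5 = 4: 649/90  (≤ bound)
a_6 = 14: 9223/1279  (≤ bound)
a_7 = 4: 37541/5206  (> 3130, stop)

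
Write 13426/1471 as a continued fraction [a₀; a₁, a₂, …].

⌊13426/1471⌋ = 9, remainder 187
⌊1471/187⌋ = 7, remainder 162
⌊187/162⌋ = 1, remainder 25
⌊162/25⌋ = 6, remainder 12
⌊25/12⌋ = 2, remainder 1
⌊12/1⌋ = 12, remainder 0

[9; 7, 1, 6, 2, 12]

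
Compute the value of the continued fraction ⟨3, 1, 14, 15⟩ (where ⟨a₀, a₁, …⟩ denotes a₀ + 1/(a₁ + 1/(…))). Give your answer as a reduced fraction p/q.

889/226

Start with 15.
14 + 1/(15/1) = 14 + 1/15 = 211/15
1 + 1/(211/15) = 1 + 15/211 = 226/211
3 + 1/(226/211) = 3 + 211/226 = 889/226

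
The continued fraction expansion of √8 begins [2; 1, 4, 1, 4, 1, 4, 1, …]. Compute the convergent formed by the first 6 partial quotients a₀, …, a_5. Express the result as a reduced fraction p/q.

Starting at the tail and folding back:
Start with 1.
4 + 1/(1/1) = 4 + 1/1 = 5/1
1 + 1/(5/1) = 1 + 1/5 = 6/5
4 + 1/(6/5) = 4 + 5/6 = 29/6
1 + 1/(29/6) = 1 + 6/29 = 35/29
2 + 1/(35/29) = 2 + 29/35 = 99/35

99/35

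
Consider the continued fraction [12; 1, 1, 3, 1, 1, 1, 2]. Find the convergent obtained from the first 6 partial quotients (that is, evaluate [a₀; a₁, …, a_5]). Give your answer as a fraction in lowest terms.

a_0 = 12: 12/1
a_1 = 1: 13/1
a_2 = 1: 25/2
a_3 = 3: 88/7
a_4 = 1: 113/9
a_5 = 1: 201/16

201/16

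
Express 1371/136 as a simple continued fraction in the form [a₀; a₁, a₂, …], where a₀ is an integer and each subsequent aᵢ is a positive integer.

Repeatedly divide and take the remainder:
⌊1371/136⌋ = 10, remainder 11
⌊136/11⌋ = 12, remainder 4
⌊11/4⌋ = 2, remainder 3
⌊4/3⌋ = 1, remainder 1
⌊3/1⌋ = 3, remainder 0

[10; 12, 2, 1, 3]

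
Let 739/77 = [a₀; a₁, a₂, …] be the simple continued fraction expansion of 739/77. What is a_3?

2

739 = 9·77 + 46, so a_0 = 9
77 = 1·46 + 31, so a_1 = 1
46 = 1·31 + 15, so a_2 = 1
31 = 2·15 + 1, so a_3 = 2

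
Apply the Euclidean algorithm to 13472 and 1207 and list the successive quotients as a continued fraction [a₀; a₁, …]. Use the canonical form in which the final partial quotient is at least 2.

Run the Euclidean algorithm, recording each quotient:
13472 ÷ 1207 → quotient 11, remainder 195
1207 ÷ 195 → quotient 6, remainder 37
195 ÷ 37 → quotient 5, remainder 10
37 ÷ 10 → quotient 3, remainder 7
10 ÷ 7 → quotient 1, remainder 3
7 ÷ 3 → quotient 2, remainder 1
3 ÷ 1 → quotient 3, remainder 0

[11; 6, 5, 3, 1, 2, 3]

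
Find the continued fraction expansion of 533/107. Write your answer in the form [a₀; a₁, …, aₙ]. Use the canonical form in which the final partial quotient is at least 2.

533 = 4·107 + 105, so a_0 = 4
107 = 1·105 + 2, so a_1 = 1
105 = 52·2 + 1, so a_2 = 52
2 = 2·1 + 0, so a_3 = 2

[4; 1, 52, 2]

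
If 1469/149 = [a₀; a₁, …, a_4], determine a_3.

Apply division with remainder until the remainder is 0:
1469 ÷ 149 → quotient 9, remainder 128
149 ÷ 128 → quotient 1, remainder 21
128 ÷ 21 → quotient 6, remainder 2
21 ÷ 2 → quotient 10, remainder 1

10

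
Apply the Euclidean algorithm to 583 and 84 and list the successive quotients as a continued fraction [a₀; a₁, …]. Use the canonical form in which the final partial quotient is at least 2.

[6; 1, 15, 1, 4]

583 ÷ 84 → quotient 6, remainder 79
84 ÷ 79 → quotient 1, remainder 5
79 ÷ 5 → quotient 15, remainder 4
5 ÷ 4 → quotient 1, remainder 1
4 ÷ 1 → quotient 4, remainder 0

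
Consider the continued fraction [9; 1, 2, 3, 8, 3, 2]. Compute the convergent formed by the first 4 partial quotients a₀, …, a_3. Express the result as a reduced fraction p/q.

97/10

Starting at the tail and folding back:
Start with 3.
2 + 1/(3/1) = 2 + 1/3 = 7/3
1 + 1/(7/3) = 1 + 3/7 = 10/7
9 + 1/(10/7) = 9 + 7/10 = 97/10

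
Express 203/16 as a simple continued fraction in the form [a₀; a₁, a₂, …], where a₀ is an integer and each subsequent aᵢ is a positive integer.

[12; 1, 2, 5]

⌊203/16⌋ = 12, remainder 11
⌊16/11⌋ = 1, remainder 5
⌊11/5⌋ = 2, remainder 1
⌊5/1⌋ = 5, remainder 0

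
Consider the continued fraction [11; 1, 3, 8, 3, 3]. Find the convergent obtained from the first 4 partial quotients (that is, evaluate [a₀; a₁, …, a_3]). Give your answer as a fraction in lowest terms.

388/33

Compute successive convergents:
a_0 = 11: 11/1
a_1 = 1: 12/1
a_2 = 3: 47/4
a_3 = 8: 388/33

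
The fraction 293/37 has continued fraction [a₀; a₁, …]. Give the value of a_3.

3

293 = 7·37 + 34, so a_0 = 7
37 = 1·34 + 3, so a_1 = 1
34 = 11·3 + 1, so a_2 = 11
3 = 3·1 + 0, so a_3 = 3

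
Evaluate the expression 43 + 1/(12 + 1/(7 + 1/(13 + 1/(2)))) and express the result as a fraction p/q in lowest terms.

99908/2319

a_0 = 43: 43/1
a_1 = 12: 517/12
a_2 = 7: 3662/85
a_3 = 13: 48123/1117
a_4 = 2: 99908/2319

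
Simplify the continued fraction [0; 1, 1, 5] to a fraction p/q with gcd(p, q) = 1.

Start with 5.
1 + 1/(5/1) = 1 + 1/5 = 6/5
1 + 1/(6/5) = 1 + 5/6 = 11/6
0 + 1/(11/6) = 0 + 6/11 = 6/11

6/11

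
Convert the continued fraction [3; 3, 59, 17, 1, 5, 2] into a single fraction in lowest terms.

Start with 2.
5 + 1/(2/1) = 5 + 1/2 = 11/2
1 + 1/(11/2) = 1 + 2/11 = 13/11
17 + 1/(13/11) = 17 + 11/13 = 232/13
59 + 1/(232/13) = 59 + 13/232 = 13701/232
3 + 1/(13701/232) = 3 + 232/13701 = 41335/13701
3 + 1/(41335/13701) = 3 + 13701/41335 = 137706/41335

137706/41335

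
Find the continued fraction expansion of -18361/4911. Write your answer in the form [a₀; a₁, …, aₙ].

-18361 ÷ 4911 → quotient -4, remainder 1283
4911 ÷ 1283 → quotient 3, remainder 1062
1283 ÷ 1062 → quotient 1, remainder 221
1062 ÷ 221 → quotient 4, remainder 178
221 ÷ 178 → quotient 1, remainder 43
178 ÷ 43 → quotient 4, remainder 6
43 ÷ 6 → quotient 7, remainder 1
6 ÷ 1 → quotient 6, remainder 0

[-4; 3, 1, 4, 1, 4, 7, 6]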